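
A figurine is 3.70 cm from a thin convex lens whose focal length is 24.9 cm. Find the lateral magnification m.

1/d_i = 1/f − 1/d_o = 1/(24.90) − 1/(3.70) = -0.2301, so d_i = -4.346 cm.
m = −d_i/d_o = −(-4.346)/(3.70) = +1.17.
The image is virtual, upright and enlarged, on the same side as the object.

m = +1.17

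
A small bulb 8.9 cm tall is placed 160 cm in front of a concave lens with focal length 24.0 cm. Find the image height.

For a concave lens, f = -24.0 cm.
1/d_i = 1/f − 1/d_o = 1/(-24.00) − 1/(160) = -0.04792, so d_i = -20.87 cm.
m = −d_i/d_o = +0.1304.
|h_i| = |m|·h_o = 0.1304 × 8.9 = 1.16 cm. The image is virtual, upright and reduced, on the same side as the object.

1.16 cm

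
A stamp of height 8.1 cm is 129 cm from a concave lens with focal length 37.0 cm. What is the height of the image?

For a concave lens, f = -37.0 cm.
1/d_i = 1/f − 1/d_o = 1/(-37.00) − 1/(129) = -0.03478, so d_i = -28.75 cm.
m = −d_i/d_o = +0.2229.
|h_i| = |m|·h_o = 0.2229 × 8.1 = 1.81 cm. The image is virtual, upright and reduced, on the same side as the object.

1.81 cm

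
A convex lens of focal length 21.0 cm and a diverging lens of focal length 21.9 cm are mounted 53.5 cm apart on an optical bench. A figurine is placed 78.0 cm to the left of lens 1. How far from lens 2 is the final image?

Lens 1: 1/d_i1 = 1/f₁ − 1/d_o1 = 1/(21.0) − 1/(78.0) = 0.03480, so d_i1 = 28.74 cm.
The intermediate image is 28.74 cm to the right of lens 1, which is 53.5 − (28.74) = 24.76 cm to the left of lens 2, so d_o2 = +24.76 cm.
Lens 2 is diverging, so f₂ = −21.9 cm.
Lens 2: 1/d_i2 = 1/f₂ − 1/d_o2 = 1/(-21.9) − 1/(24.76) = -0.08605, so d_i2 = -11.6 cm.
The final image is virtual, 11.6 cm to the left of lens 2 (overall magnification ≈ -0.17).

11.6 cm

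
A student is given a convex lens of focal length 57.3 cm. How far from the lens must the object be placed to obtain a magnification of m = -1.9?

m = −d_i/d_o ⇒ d_i = −m·d_o.
1/f = 1/d_o + 1/d_i = 1/d_o − 1/(m·d_o) = (1 − 1/m)/d_o, so d_o = f(1 − 1/m) = (57.30)(1 − 1/(-1.9)) = 87.5 cm.

87.5 cm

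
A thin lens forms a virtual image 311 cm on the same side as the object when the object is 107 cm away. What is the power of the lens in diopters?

P = +0.613 D

Virtual image ⇒ d_i = −311 cm.
1/f = 1/d_o + 1/d_i = 1/(107) + 1/(-311) = 0.006130 cm⁻¹.
f = 163.1 cm = 1.631 m, so P = 1/f = +0.613 D.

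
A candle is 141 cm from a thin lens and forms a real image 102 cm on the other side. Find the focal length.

Real image ⇒ d_i = +102 cm.
1/f = 1/d_o + 1/d_i = 1/(141) + 1/(102) = 0.01690, so f = 59.2 cm.
Since f is positive, the thin lens is converging.

f = 59.2 cm (converging)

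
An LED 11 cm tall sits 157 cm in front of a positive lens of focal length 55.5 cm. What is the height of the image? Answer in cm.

1/d_i = 1/f − 1/d_o = 1/(55.50) − 1/(157) = 0.01165, so d_i = 85.85 cm.
m = −d_i/d_o = -0.5468.
|h_i| = |m|·h_o = 0.5468 × 11 = 6.01 cm. The image is real, inverted and reduced, on the far side of the lens.

6.01 cm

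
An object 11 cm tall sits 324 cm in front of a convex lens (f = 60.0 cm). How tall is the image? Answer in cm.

1/d_i = 1/f − 1/d_o = 1/(60.00) − 1/(324) = 0.01358, so d_i = 73.64 cm.
m = −d_i/d_o = -0.2273.
|h_i| = |m|·h_o = 0.2273 × 11 = 2.50 cm. The image is real, inverted and reduced, on the far side of the lens.

2.50 cm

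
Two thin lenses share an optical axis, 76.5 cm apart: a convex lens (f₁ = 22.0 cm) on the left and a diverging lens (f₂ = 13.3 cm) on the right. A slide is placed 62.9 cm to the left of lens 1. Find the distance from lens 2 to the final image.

10.1 cm

Lens 1: 1/d_i1 = 1/f₁ − 1/d_o1 = 1/(22.0) − 1/(62.9) = 0.02956, so d_i1 = 33.83 cm.
The intermediate image is 33.83 cm to the right of lens 1, which is 76.5 − (33.83) = 42.67 cm to the left of lens 2, so d_o2 = +42.67 cm.
Lens 2 is diverging, so f₂ = −13.3 cm.
Lens 2: 1/d_i2 = 1/f₂ − 1/d_o2 = 1/(-13.3) − 1/(42.67) = -0.09862, so d_i2 = -10.1 cm.
The final image is virtual, 10.1 cm to the left of lens 2 (overall magnification ≈ -0.13).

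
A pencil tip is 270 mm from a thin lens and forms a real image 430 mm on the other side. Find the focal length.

Real image ⇒ d_i = +430 mm.
1/f = 1/d_o + 1/d_i = 1/(270) + 1/(430) = 0.006029, so f = 166 mm.
Since f is positive, the thin lens is converging.

f = 166 mm (converging)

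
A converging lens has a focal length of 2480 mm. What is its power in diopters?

f = 248 cm = 2.48 m.
P = 1/f = 1/(2.48 m) = +0.403 D.

P = +0.403 D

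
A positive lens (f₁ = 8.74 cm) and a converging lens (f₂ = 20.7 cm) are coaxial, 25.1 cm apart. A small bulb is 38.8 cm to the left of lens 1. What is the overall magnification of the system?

m = -0.875

Lens 1: 1/d_i1 = 1/(8.74) − 1/(38.8) = 0.08864, so d_i1 = 11.28 cm; m₁ = −d_i1/d_o1 = -0.2907.
d_o2 = 25.1 − (11.28) = 13.82 cm.
Lens 2: 1/d_i2 = 1/(20.7) − 1/(13.82) = -0.02405, so d_i2 = -41.58 cm; m₂ = −d_i2/d_o2 = +3.009.
m = m₁·m₂ = (-0.2907)(+3.009) = -0.875.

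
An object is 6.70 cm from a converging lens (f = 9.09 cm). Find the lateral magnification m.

1/d_i = 1/f − 1/d_o = 1/(9.090) − 1/(6.70) = -0.03924, so d_i = -25.48 cm.
m = −d_i/d_o = −(-25.48)/(6.70) = +3.80.
The image is virtual, upright and enlarged, on the same side as the object.

m = +3.80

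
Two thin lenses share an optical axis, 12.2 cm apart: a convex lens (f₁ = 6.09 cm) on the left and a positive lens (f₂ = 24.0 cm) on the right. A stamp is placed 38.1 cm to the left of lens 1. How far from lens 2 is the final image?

6.24 cm

Lens 1: 1/d_i1 = 1/f₁ − 1/d_o1 = 1/(6.09) − 1/(38.1) = 0.1380, so d_i1 = 7.249 cm.
The intermediate image is 7.249 cm to the right of lens 1, which is 12.2 − (7.249) = 4.951 cm to the left of lens 2, so d_o2 = +4.951 cm.
Lens 2: 1/d_i2 = 1/f₂ − 1/d_o2 = 1/(24.0) − 1/(4.951) = -0.1603, so d_i2 = -6.24 cm.
The final image is virtual, 6.24 cm to the left of lens 2 (overall magnification ≈ -0.24).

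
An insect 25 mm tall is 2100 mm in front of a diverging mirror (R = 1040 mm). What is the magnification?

m = +0.198

f = R/2 = 1040/2 = 520.0 mm; for a diverging mirror, f = -520.0 mm.
1/d_i = 1/f − 1/d_o = 1/(-520.0) − 1/(2100) = -0.002399, so d_i = -416.8 mm.
m = −d_i/d_o = −(-416.8)/(2100) = +0.198.
The image is virtual, upright and reduced, behind the mirror.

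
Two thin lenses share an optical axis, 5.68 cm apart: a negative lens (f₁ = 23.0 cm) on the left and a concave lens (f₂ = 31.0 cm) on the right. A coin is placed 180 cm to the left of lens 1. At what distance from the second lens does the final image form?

14.2 cm

Lens 1 is diverging, so f₁ = −23.0 cm.
Lens 1: 1/d_i1 = 1/f₁ − 1/d_o1 = 1/(-23.0) − 1/(180) = -0.04903, so d_i1 = -20.39 cm.
The intermediate image is 20.39 cm to the left of lens 1 (virtual), which is 5.68 − (-20.39) = 26.07 cm to the left of lens 2, so d_o2 = +26.07 cm.
Lens 2 is diverging, so f₂ = −31.0 cm.
Lens 2: 1/d_i2 = 1/f₂ − 1/d_o2 = 1/(-31.0) − 1/(26.07) = -0.07062, so d_i2 = -14.2 cm.
The final image is virtual, 14.2 cm to the left of lens 2 (overall magnification ≈ 0.062).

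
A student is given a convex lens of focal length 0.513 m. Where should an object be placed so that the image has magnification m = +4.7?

m = −d_i/d_o ⇒ d_i = −m·d_o.
1/f = 1/d_o + 1/d_i = 1/d_o − 1/(m·d_o) = (1 − 1/m)/d_o, so d_o = f(1 − 1/m) = (0.5130)(1 − 1/(+4.7)) = 0.404 m.

0.404 m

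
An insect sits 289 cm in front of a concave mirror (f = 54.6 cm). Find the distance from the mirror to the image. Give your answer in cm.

Mirror equation: 1/q = 1/f − 1/p = 1/(54.60) − 1/(289) = 0.01832 − 0.003460 = 0.01485, so q = 67.3 cm.
The image is real, inverted and reduced, in front of the mirror.

67.3 cm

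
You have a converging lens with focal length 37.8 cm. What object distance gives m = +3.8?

27.9 cm

m = −d_i/d_o ⇒ d_i = −m·d_o.
1/f = 1/d_o + 1/d_i = 1/d_o − 1/(m·d_o) = (1 − 1/m)/d_o, so d_o = f(1 − 1/m) = (37.80)(1 − 1/(+3.8)) = 27.9 cm.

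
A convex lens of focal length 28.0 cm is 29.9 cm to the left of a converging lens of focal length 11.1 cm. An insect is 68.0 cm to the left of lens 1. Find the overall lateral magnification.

m = -0.270

Lens 1: 1/d_i1 = 1/(28.0) − 1/(68.0) = 0.02101, so d_i1 = 47.60 cm; m₁ = −d_i1/d_o1 = -0.7000.
d_o2 = 29.9 − (47.60) = -17.70 cm (virtual object).
Lens 2: 1/d_i2 = 1/(11.1) − 1/(-17.70) = 0.1466, so d_i2 = 6.822 cm; m₂ = −d_i2/d_o2 = +0.3854.
m = m₁·m₂ = (-0.7000)(+0.3854) = -0.270.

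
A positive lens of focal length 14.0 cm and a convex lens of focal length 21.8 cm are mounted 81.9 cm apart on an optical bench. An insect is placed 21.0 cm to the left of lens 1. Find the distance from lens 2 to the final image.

Lens 1: 1/d_i1 = 1/f₁ − 1/d_o1 = 1/(14.0) − 1/(21.0) = 0.02381, so d_i1 = 42.00 cm.
The intermediate image is 42.00 cm to the right of lens 1, which is 81.9 − (42.00) = 39.90 cm to the left of lens 2, so d_o2 = +39.90 cm.
Lens 2: 1/d_i2 = 1/f₂ − 1/d_o2 = 1/(21.8) − 1/(39.90) = 0.02081, so d_i2 = 48.1 cm.
The final image is real, 48.1 cm to the right of lens 2 (overall magnification ≈ 2.4).

48.1 cm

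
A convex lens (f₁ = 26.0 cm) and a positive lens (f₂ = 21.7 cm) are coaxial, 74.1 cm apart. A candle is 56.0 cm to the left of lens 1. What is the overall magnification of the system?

m = +4.86

Lens 1: 1/d_i1 = 1/(26.0) − 1/(56.0) = 0.02060, so d_i1 = 48.53 cm; m₁ = −d_i1/d_o1 = -0.8666.
d_o2 = 74.1 − (48.53) = 25.57 cm.
Lens 2: 1/d_i2 = 1/(21.7) − 1/(25.57) = 0.006975, so d_i2 = 143.4 cm; m₂ = −d_i2/d_o2 = -5.607.
m = m₁·m₂ = (-0.8666)(-5.607) = +4.86.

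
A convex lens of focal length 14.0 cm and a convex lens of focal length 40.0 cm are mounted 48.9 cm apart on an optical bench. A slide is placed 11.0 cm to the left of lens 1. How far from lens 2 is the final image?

66.6 cm

Lens 1: 1/d_i1 = 1/f₁ − 1/d_o1 = 1/(14.0) − 1/(11.0) = -0.01948, so d_i1 = -51.33 cm.
The intermediate image is 51.33 cm to the left of lens 1 (virtual), which is 48.9 − (-51.33) = 100.2 cm to the left of lens 2, so d_o2 = +100.2 cm.
Lens 2: 1/d_i2 = 1/f₂ − 1/d_o2 = 1/(40.0) − 1/(100.2) = 0.01502, so d_i2 = 66.6 cm.
The final image is real, 66.6 cm to the right of lens 2 (overall magnification ≈ -3.1).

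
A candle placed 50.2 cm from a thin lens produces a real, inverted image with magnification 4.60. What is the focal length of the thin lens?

f = 41.2 cm (converging)

m = −d_i/d_o ⇒ d_i = −m·d_o = −(-4.60)·(50.2) = 230.9 cm.
1/f = 1/d_o + 1/d_i = 1/(50.2) + 1/(230.9) = 0.02425, so f = 41.2 cm.
Since f is positive, the thin lens is converging.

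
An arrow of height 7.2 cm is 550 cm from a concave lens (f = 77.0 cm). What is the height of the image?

0.884 cm

For a concave lens, f = -77.0 cm.
1/d_i = 1/f − 1/d_o = 1/(-77.00) − 1/(550) = -0.01481, so d_i = -67.54 cm.
m = −d_i/d_o = +0.1228.
|h_i| = |m|·h_o = 0.1228 × 7.2 = 0.884 cm. The image is virtual, upright and reduced, on the same side as the object.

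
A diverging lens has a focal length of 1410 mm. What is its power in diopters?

P = -0.709 D

For a diverging lens, f = −1410 mm.
f = -141 cm = -1.41 m.
P = 1/f = 1/(-1.41 m) = -0.709 D.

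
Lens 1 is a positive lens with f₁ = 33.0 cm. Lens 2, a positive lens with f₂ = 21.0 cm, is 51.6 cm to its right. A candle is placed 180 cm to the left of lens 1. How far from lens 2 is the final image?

Lens 1: 1/d_i1 = 1/f₁ − 1/d_o1 = 1/(33.0) − 1/(180) = 0.02475, so d_i1 = 40.41 cm.
The intermediate image is 40.41 cm to the right of lens 1, which is 51.6 − (40.41) = 11.19 cm to the left of lens 2, so d_o2 = +11.19 cm.
Lens 2: 1/d_i2 = 1/f₂ − 1/d_o2 = 1/(21.0) − 1/(11.19) = -0.04175, so d_i2 = -24.0 cm.
The final image is virtual, 24.0 cm to the left of lens 2 (overall magnification ≈ -0.48).

24.0 cm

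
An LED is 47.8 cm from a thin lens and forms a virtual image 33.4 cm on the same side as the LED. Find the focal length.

Virtual image ⇒ d_i = −33.4 cm.
1/f = 1/d_o + 1/d_i = 1/(47.8) + 1/(-33.4) = -0.009020, so f = -111 cm.
Since f is negative, the thin lens is diverging.

f = -111 cm (diverging)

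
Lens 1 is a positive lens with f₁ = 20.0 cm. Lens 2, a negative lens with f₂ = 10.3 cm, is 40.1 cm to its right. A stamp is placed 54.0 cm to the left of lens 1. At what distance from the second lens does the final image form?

Lens 1: 1/d_i1 = 1/f₁ − 1/d_o1 = 1/(20.0) − 1/(54.0) = 0.03148, so d_i1 = 31.76 cm.
The intermediate image is 31.76 cm to the right of lens 1, which is 40.1 − (31.76) = 8.340 cm to the left of lens 2, so d_o2 = +8.340 cm.
Lens 2 is diverging, so f₂ = −10.3 cm.
Lens 2: 1/d_i2 = 1/f₂ − 1/d_o2 = 1/(-10.3) − 1/(8.340) = -0.2170, so d_i2 = -4.61 cm.
The final image is virtual, 4.61 cm to the left of lens 2 (overall magnification ≈ -0.33).

4.61 cm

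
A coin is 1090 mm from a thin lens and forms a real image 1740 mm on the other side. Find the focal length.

f = 670 mm (converging)

Real image ⇒ d_i = +1740 mm.
1/f = 1/d_o + 1/d_i = 1/(1090) + 1/(1740) = 0.001492, so f = 670 mm.
Since f is positive, the thin lens is converging.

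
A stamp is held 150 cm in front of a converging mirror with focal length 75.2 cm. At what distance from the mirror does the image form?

Mirror equation: 1/d_i = 1/f − 1/d_o = 1/(75.20) − 1/(150) = 0.01330 − 0.006667 = 0.006631, so d_i = 151 cm.
The image is real, inverted and enlarged, in front of the mirror.

151 cm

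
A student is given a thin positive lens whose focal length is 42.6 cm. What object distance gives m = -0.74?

m = −d_i/d_o ⇒ d_i = −m·d_o.
1/f = 1/d_o + 1/d_i = 1/d_o − 1/(m·d_o) = (1 − 1/m)/d_o, so d_o = f(1 − 1/m) = (42.60)(1 − 1/(-0.74)) = 100 cm.

100 cm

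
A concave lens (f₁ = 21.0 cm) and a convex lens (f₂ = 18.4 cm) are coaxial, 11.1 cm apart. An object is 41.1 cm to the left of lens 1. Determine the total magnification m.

m = -0.943

f₁ = −21.0 cm (diverging).
Lens 1: 1/d_i1 = 1/(-21.0) − 1/(41.1) = -0.07195, so d_i1 = -13.90 cm; m₁ = −d_i1/d_o1 = +0.3382.
d_o2 = 11.1 − (-13.90) = 25.00 cm.
Lens 2: 1/d_i2 = 1/(18.4) − 1/(25.00) = 0.01435, so d_i2 = 69.70 cm; m₂ = −d_i2/d_o2 = -2.788.
m = m₁·m₂ = (+0.3382)(-2.788) = -0.943.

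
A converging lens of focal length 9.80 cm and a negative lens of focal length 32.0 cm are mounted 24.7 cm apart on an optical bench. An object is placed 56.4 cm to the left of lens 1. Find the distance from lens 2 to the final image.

Lens 1: 1/d_i1 = 1/f₁ − 1/d_o1 = 1/(9.80) − 1/(56.4) = 0.08431, so d_i1 = 11.86 cm.
The intermediate image is 11.86 cm to the right of lens 1, which is 24.7 − (11.86) = 12.84 cm to the left of lens 2, so d_o2 = +12.84 cm.
Lens 2 is diverging, so f₂ = −32.0 cm.
Lens 2: 1/d_i2 = 1/f₂ − 1/d_o2 = 1/(-32.0) − 1/(12.84) = -0.1091, so d_i2 = -9.16 cm.
The final image is virtual, 9.16 cm to the left of lens 2 (overall magnification ≈ -0.15).

9.16 cm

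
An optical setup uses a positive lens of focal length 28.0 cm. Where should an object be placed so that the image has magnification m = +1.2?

4.67 cm

m = −d_i/d_o ⇒ d_i = −m·d_o.
1/f = 1/d_o + 1/d_i = 1/d_o − 1/(m·d_o) = (1 − 1/m)/d_o, so d_o = f(1 − 1/m) = (28.00)(1 − 1/(+1.2)) = 4.67 cm.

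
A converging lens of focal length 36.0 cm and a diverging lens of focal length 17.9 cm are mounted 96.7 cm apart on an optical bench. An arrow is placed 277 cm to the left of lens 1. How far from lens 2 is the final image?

13.5 cm

Lens 1: 1/d_i1 = 1/f₁ − 1/d_o1 = 1/(36.0) − 1/(277) = 0.02417, so d_i1 = 41.38 cm.
The intermediate image is 41.38 cm to the right of lens 1, which is 96.7 − (41.38) = 55.32 cm to the left of lens 2, so d_o2 = +55.32 cm.
Lens 2 is diverging, so f₂ = −17.9 cm.
Lens 2: 1/d_i2 = 1/f₂ − 1/d_o2 = 1/(-17.9) − 1/(55.32) = -0.07394, so d_i2 = -13.5 cm.
The final image is virtual, 13.5 cm to the left of lens 2 (overall magnification ≈ -0.037).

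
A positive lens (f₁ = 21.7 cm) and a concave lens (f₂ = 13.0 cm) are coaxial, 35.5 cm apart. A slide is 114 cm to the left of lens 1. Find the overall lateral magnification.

m = -0.141

Lens 1: 1/d_i1 = 1/(21.7) − 1/(114) = 0.03731, so d_i1 = 26.80 cm; m₁ = −d_i1/d_o1 = -0.2351.
d_o2 = 35.5 − (26.80) = 8.700 cm.
f₂ = −13.0 cm (diverging).
Lens 2: 1/d_i2 = 1/(-13.0) − 1/(8.700) = -0.1919, so d_i2 = -5.212 cm; m₂ = −d_i2/d_o2 = +0.5991.
m = m₁·m₂ = (-0.2351)(+0.5991) = -0.141.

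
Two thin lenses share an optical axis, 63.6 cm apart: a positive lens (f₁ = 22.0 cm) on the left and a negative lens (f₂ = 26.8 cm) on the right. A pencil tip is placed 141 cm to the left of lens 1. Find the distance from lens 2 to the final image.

15.6 cm

Lens 1: 1/d_i1 = 1/f₁ − 1/d_o1 = 1/(22.0) − 1/(141) = 0.03836, so d_i1 = 26.07 cm.
The intermediate image is 26.07 cm to the right of lens 1, which is 63.6 − (26.07) = 37.53 cm to the left of lens 2, so d_o2 = +37.53 cm.
Lens 2 is diverging, so f₂ = −26.8 cm.
Lens 2: 1/d_i2 = 1/f₂ − 1/d_o2 = 1/(-26.8) − 1/(37.53) = -0.06396, so d_i2 = -15.6 cm.
The final image is virtual, 15.6 cm to the left of lens 2 (overall magnification ≈ -0.077).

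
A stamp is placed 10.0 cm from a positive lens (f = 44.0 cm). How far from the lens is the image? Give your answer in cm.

Lens equation: 1/d_i = 1/f − 1/d_o = 1/(44.00) − 1/(10.0) = 0.02273 − 0.1000 = -0.07727, so d_i = -12.9 cm.
The image is virtual, upright and enlarged, on the same side as the object.

12.9 cm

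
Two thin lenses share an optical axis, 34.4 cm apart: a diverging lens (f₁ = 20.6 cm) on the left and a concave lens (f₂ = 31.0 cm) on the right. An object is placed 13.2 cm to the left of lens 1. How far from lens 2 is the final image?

Lens 1 is diverging, so f₁ = −20.6 cm.
Lens 1: 1/d_i1 = 1/f₁ − 1/d_o1 = 1/(-20.6) − 1/(13.2) = -0.1243, so d_i1 = -8.045 cm.
The intermediate image is 8.045 cm to the left of lens 1 (virtual), which is 34.4 − (-8.045) = 42.45 cm to the left of lens 2, so d_o2 = +42.45 cm.
Lens 2 is diverging, so f₂ = −31.0 cm.
Lens 2: 1/d_i2 = 1/f₂ − 1/d_o2 = 1/(-31.0) − 1/(42.45) = -0.05582, so d_i2 = -17.9 cm.
The final image is virtual, 17.9 cm to the left of lens 2 (overall magnification ≈ 0.26).

17.9 cm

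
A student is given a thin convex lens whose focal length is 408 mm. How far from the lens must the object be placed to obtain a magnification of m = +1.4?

m = −d_i/d_o ⇒ d_i = −m·d_o.
1/f = 1/d_o + 1/d_i = 1/d_o − 1/(m·d_o) = (1 − 1/m)/d_o, so d_o = f(1 − 1/m) = (408.0)(1 − 1/(+1.4)) = 117 mm.

117 mm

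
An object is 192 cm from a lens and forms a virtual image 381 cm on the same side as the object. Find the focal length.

f = 387 cm (converging)

Virtual image ⇒ d_i = −381 cm.
1/f = 1/d_o + 1/d_i = 1/(192) + 1/(-381) = 0.002584, so f = 387 cm.
Since f is positive, the lens is converging.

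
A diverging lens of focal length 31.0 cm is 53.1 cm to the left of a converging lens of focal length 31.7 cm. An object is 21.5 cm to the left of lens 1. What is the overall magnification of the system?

f₁ = −31.0 cm (diverging).
Lens 1: 1/d_i1 = 1/(-31.0) − 1/(21.5) = -0.07877, so d_i1 = -12.70 cm; m₁ = −d_i1/d_o1 = +0.5907.
d_o2 = 53.1 − (-12.70) = 65.80 cm.
Lens 2: 1/d_i2 = 1/(31.7) − 1/(65.80) = 0.01635, so d_i2 = 61.17 cm; m₂ = −d_i2/d_o2 = -0.9296.
m = m₁·m₂ = (+0.5907)(-0.9296) = -0.549.

m = -0.549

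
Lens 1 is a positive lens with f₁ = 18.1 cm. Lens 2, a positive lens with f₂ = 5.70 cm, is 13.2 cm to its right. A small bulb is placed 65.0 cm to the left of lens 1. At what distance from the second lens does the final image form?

3.85 cm

Lens 1: 1/d_i1 = 1/f₁ − 1/d_o1 = 1/(18.1) − 1/(65.0) = 0.03986, so d_i1 = 25.09 cm.
The intermediate image is 25.09 cm to the right of lens 1, which lies 11.89 cm to the right of lens 2 — a virtual object — so d_o2 = −11.89 cm.
Lens 2: 1/d_i2 = 1/f₂ − 1/d_o2 = 1/(5.70) − 1/(-11.89) = 0.2595, so d_i2 = 3.85 cm.
The final image is real, 3.85 cm to the right of lens 2 (overall magnification ≈ -0.13).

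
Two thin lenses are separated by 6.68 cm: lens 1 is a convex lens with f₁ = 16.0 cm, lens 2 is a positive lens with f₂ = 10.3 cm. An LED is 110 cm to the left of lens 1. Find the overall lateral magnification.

m = -0.0785

Lens 1: 1/d_i1 = 1/(16.0) − 1/(110) = 0.05341, so d_i1 = 18.72 cm; m₁ = −d_i1/d_o1 = -0.1702.
d_o2 = 6.68 − (18.72) = -12.04 cm (virtual object).
Lens 2: 1/d_i2 = 1/(10.3) − 1/(-12.04) = 0.1801, so d_i2 = 5.551 cm; m₂ = −d_i2/d_o2 = +0.4611.
m = m₁·m₂ = (-0.1702)(+0.4611) = -0.0785.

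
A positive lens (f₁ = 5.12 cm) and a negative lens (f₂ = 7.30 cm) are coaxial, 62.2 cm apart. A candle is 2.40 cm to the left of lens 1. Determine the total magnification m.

m = +0.186

Lens 1: 1/d_i1 = 1/(5.12) − 1/(2.40) = -0.2214, so d_i1 = -4.518 cm; m₁ = −d_i1/d_o1 = +1.883.
d_o2 = 62.2 − (-4.518) = 66.72 cm.
f₂ = −7.30 cm (diverging).
Lens 2: 1/d_i2 = 1/(-7.30) − 1/(66.72) = -0.1520, so d_i2 = -6.580 cm; m₂ = −d_i2/d_o2 = +0.09862.
m = m₁·m₂ = (+1.883)(+0.09862) = +0.186.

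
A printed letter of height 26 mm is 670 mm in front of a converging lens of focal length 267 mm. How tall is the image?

1/d_i = 1/f − 1/d_o = 1/(267.0) − 1/(670) = 0.002253, so d_i = 443.9 mm.
m = −d_i/d_o = -0.6625.
|h_i| = |m|·h_o = 0.6625 × 26 = 17.2 mm. The image is real, inverted and reduced, on the far side of the lens.

17.2 mm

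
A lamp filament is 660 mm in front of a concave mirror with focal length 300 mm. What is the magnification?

m = -0.833

1/d_i = 1/f − 1/d_o = 1/(300.0) − 1/(660) = 0.001818, so d_i = 550.0 mm.
m = −d_i/d_o = −(550.0)/(660) = -0.833.
The image is real, inverted and reduced, in front of the mirror.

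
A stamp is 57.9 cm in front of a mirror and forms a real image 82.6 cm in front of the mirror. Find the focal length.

f = 34.0 cm (concave)

Real image ⇒ d_i = +82.6 cm.
1/f = 1/d_o + 1/d_i = 1/(57.9) + 1/(82.6) = 0.02938, so f = 34.0 cm.
Since f is positive, the mirror is concave.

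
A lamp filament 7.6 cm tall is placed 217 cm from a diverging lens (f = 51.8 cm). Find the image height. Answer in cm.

For a diverging lens, f = -51.8 cm.
1/d_i = 1/f − 1/d_o = 1/(-51.80) − 1/(217) = -0.02391, so d_i = -41.82 cm.
m = −d_i/d_o = +0.1927.
|h_i| = |m|·h_o = 0.1927 × 7.6 = 1.46 cm. The image is virtual, upright and reduced, on the same side as the object.

1.46 cm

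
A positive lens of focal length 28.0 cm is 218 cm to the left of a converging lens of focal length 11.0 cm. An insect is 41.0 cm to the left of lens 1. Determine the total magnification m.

Lens 1: 1/d_i1 = 1/(28.0) − 1/(41.0) = 0.01132, so d_i1 = 88.31 cm; m₁ = −d_i1/d_o1 = -2.154.
d_o2 = 218 − (88.31) = 129.7 cm.
Lens 2: 1/d_i2 = 1/(11.0) − 1/(129.7) = 0.08320, so d_i2 = 12.02 cm; m₂ = −d_i2/d_o2 = -0.09267.
m = m₁·m₂ = (-2.154)(-0.09267) = +0.200.

m = +0.200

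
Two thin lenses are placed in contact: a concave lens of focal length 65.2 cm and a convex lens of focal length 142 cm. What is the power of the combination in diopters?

P₁ = 1/f₁ = 1/(-0.652 m) = -1.534 D; P₂ = 1/f₂ = 1/(1.42 m) = +0.7042 D.
For thin lenses in contact, P = P₁ + P₂ = (-1.534) + (+0.7042) = -0.830 D.

P = -0.830 D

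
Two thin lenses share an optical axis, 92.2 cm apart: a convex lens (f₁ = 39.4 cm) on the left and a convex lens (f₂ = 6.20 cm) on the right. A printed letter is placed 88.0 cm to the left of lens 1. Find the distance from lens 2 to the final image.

Lens 1: 1/d_i1 = 1/f₁ − 1/d_o1 = 1/(39.4) − 1/(88.0) = 0.01402, so d_i1 = 71.34 cm.
The intermediate image is 71.34 cm to the right of lens 1, which is 92.2 − (71.34) = 20.86 cm to the left of lens 2, so d_o2 = +20.86 cm.
Lens 2: 1/d_i2 = 1/f₂ − 1/d_o2 = 1/(6.20) − 1/(20.86) = 0.1134, so d_i2 = 8.82 cm.
The final image is real, 8.82 cm to the right of lens 2 (overall magnification ≈ 0.34).

8.82 cm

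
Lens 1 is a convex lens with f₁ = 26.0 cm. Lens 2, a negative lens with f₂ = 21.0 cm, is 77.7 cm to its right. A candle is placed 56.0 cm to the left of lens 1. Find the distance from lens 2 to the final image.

12.2 cm

Lens 1: 1/d_i1 = 1/f₁ − 1/d_o1 = 1/(26.0) − 1/(56.0) = 0.02060, so d_i1 = 48.53 cm.
The intermediate image is 48.53 cm to the right of lens 1, which is 77.7 − (48.53) = 29.17 cm to the left of lens 2, so d_o2 = +29.17 cm.
Lens 2 is diverging, so f₂ = −21.0 cm.
Lens 2: 1/d_i2 = 1/f₂ − 1/d_o2 = 1/(-21.0) − 1/(29.17) = -0.08190, so d_i2 = -12.2 cm.
The final image is virtual, 12.2 cm to the left of lens 2 (overall magnification ≈ -0.36).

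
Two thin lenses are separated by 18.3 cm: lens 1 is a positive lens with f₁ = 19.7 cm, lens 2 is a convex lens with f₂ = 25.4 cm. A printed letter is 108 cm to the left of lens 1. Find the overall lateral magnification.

m = -0.182

Lens 1: 1/d_i1 = 1/(19.7) − 1/(108) = 0.04150, so d_i1 = 24.10 cm; m₁ = −d_i1/d_o1 = -0.2231.
d_o2 = 18.3 − (24.10) = -5.800 cm (virtual object).
Lens 2: 1/d_i2 = 1/(25.4) − 1/(-5.800) = 0.2118, so d_i2 = 4.722 cm; m₂ = −d_i2/d_o2 = +0.8141.
m = m₁·m₂ = (-0.2231)(+0.8141) = -0.182.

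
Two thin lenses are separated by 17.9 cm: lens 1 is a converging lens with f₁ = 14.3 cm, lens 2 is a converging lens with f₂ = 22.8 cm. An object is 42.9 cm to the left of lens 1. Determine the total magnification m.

Lens 1: 1/d_i1 = 1/(14.3) − 1/(42.9) = 0.04662, so d_i1 = 21.45 cm; m₁ = −d_i1/d_o1 = -0.5000.
d_o2 = 17.9 − (21.45) = -3.550 cm (virtual object).
Lens 2: 1/d_i2 = 1/(22.8) − 1/(-3.550) = 0.3255, so d_i2 = 3.072 cm; m₂ = −d_i2/d_o2 = +0.8653.
m = m₁·m₂ = (-0.5000)(+0.8653) = -0.433.

m = -0.433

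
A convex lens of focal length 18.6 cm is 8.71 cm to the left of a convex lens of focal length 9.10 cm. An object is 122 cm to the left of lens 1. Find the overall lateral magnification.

Lens 1: 1/d_i1 = 1/(18.6) − 1/(122) = 0.04557, so d_i1 = 21.95 cm; m₁ = −d_i1/d_o1 = -0.1799.
d_o2 = 8.71 − (21.95) = -13.24 cm (virtual object).
Lens 2: 1/d_i2 = 1/(9.10) − 1/(-13.24) = 0.1854, so d_i2 = 5.393 cm; m₂ = −d_i2/d_o2 = +0.4073.
m = m₁·m₂ = (-0.1799)(+0.4073) = -0.0733.

m = -0.0733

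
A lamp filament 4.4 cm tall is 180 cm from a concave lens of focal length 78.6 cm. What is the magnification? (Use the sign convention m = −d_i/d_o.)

For a concave lens, f = -78.6 cm.
1/d_i = 1/f − 1/d_o = 1/(-78.60) − 1/(180) = -0.01828, so d_i = -54.71 cm.
m = −d_i/d_o = −(-54.71)/(180) = +0.304.
The image is virtual, upright and reduced, on the same side as the object.

m = +0.304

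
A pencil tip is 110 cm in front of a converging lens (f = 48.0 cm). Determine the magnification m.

1/d_i = 1/f − 1/d_o = 1/(48.00) − 1/(110) = 0.01174, so d_i = 85.16 cm.
m = −d_i/d_o = −(85.16)/(110) = -0.774.
The image is real, inverted and reduced, on the far side of the lens.

m = -0.774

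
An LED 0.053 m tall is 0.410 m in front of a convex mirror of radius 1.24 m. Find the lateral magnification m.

f = R/2 = 1.24/2 = 0.6200 m; for a convex mirror, f = -0.6200 m.
1/d_i = 1/f − 1/d_o = 1/(-0.6200) − 1/(0.410) = -4.052, so d_i = -0.2468 m.
m = −d_i/d_o = −(-0.2468)/(0.410) = +0.602.
The image is virtual, upright and reduced, behind the mirror.

m = +0.602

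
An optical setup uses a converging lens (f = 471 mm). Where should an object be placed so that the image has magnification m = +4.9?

375 mm

m = −d_i/d_o ⇒ d_i = −m·d_o.
1/f = 1/d_o + 1/d_i = 1/d_o − 1/(m·d_o) = (1 − 1/m)/d_o, so d_o = f(1 − 1/m) = (471.0)(1 − 1/(+4.9)) = 375 mm.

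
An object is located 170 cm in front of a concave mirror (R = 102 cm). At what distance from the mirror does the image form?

f = R/2 = 102/2 = 51.00 cm.
Mirror equation: 1/q = 1/f − 1/p = 1/(51.00) − 1/(170) = 0.01961 − 0.005882 = 0.01373, so q = 72.9 cm.
The image is real, inverted and reduced, in front of the mirror.

72.9 cm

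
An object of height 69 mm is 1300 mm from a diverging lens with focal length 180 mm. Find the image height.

For a diverging lens, f = -180 mm.
1/d_i = 1/f − 1/d_o = 1/(-180.0) − 1/(1300) = -0.006325, so d_i = -158.1 mm.
m = −d_i/d_o = +0.1216.
|h_i| = |m|·h_o = 0.1216 × 69 = 8.39 mm. The image is virtual, upright and reduced, on the same side as the object.

8.39 mm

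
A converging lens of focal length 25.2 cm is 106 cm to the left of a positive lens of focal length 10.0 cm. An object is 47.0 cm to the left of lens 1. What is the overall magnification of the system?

Lens 1: 1/d_i1 = 1/(25.2) − 1/(47.0) = 0.01841, so d_i1 = 54.33 cm; m₁ = −d_i1/d_o1 = -1.156.
d_o2 = 106 − (54.33) = 51.67 cm.
Lens 2: 1/d_i2 = 1/(10.0) − 1/(51.67) = 0.08065, so d_i2 = 12.40 cm; m₂ = −d_i2/d_o2 = -0.2400.
m = m₁·m₂ = (-1.156)(-0.2400) = +0.277.

m = +0.277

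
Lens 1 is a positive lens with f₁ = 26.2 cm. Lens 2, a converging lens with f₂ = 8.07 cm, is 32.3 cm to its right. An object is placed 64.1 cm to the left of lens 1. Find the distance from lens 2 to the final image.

4.83 cm

Lens 1: 1/d_i1 = 1/f₁ − 1/d_o1 = 1/(26.2) − 1/(64.1) = 0.02257, so d_i1 = 44.31 cm.
The intermediate image is 44.31 cm to the right of lens 1, which lies 12.01 cm to the right of lens 2 — a virtual object — so d_o2 = −12.01 cm.
Lens 2: 1/d_i2 = 1/f₂ − 1/d_o2 = 1/(8.07) − 1/(-12.01) = 0.2072, so d_i2 = 4.83 cm.
The final image is real, 4.83 cm to the right of lens 2 (overall magnification ≈ -0.28).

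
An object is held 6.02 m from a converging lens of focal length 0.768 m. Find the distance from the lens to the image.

Thin-lens equation: 1/d_i = 1/f − 1/d_o = 1/(0.7680) − 1/(6.02) = 1.302 − 0.1661 = 1.136, so d_i = 0.880 m.
The image is real, inverted and reduced, on the far side of the lens.

0.880 m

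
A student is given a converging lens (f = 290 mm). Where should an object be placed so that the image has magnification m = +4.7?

228 mm

m = −d_i/d_o ⇒ d_i = −m·d_o.
1/f = 1/d_o + 1/d_i = 1/d_o − 1/(m·d_o) = (1 − 1/m)/d_o, so d_o = f(1 − 1/m) = (290.0)(1 − 1/(+4.7)) = 228 mm.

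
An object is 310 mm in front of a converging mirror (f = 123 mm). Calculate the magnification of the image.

m = -0.658

1/d_i = 1/f − 1/d_o = 1/(123.0) − 1/(310) = 0.004904, so d_i = 203.9 mm.
m = −d_i/d_o = −(203.9)/(310) = -0.658.
The image is real, inverted and reduced, in front of the mirror.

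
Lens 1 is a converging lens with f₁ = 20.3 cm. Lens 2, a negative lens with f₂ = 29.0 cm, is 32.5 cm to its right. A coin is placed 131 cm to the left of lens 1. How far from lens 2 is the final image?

Lens 1: 1/d_i1 = 1/f₁ − 1/d_o1 = 1/(20.3) − 1/(131) = 0.04163, so d_i1 = 24.02 cm.
The intermediate image is 24.02 cm to the right of lens 1, which is 32.5 − (24.02) = 8.480 cm to the left of lens 2, so d_o2 = +8.480 cm.
Lens 2 is diverging, so f₂ = −29.0 cm.
Lens 2: 1/d_i2 = 1/f₂ − 1/d_o2 = 1/(-29.0) − 1/(8.480) = -0.1524, so d_i2 = -6.56 cm.
The final image is virtual, 6.56 cm to the left of lens 2 (overall magnification ≈ -0.14).

6.56 cm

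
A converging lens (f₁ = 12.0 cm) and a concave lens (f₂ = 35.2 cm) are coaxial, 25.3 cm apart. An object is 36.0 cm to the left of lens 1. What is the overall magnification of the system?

m = -0.414

Lens 1: 1/d_i1 = 1/(12.0) − 1/(36.0) = 0.05556, so d_i1 = 18.00 cm; m₁ = −d_i1/d_o1 = -0.5000.
d_o2 = 25.3 − (18.00) = 7.300 cm.
f₂ = −35.2 cm (diverging).
Lens 2: 1/d_i2 = 1/(-35.2) − 1/(7.300) = -0.1654, so d_i2 = -6.046 cm; m₂ = −d_i2/d_o2 = +0.8282.
m = m₁·m₂ = (-0.5000)(+0.8282) = -0.414.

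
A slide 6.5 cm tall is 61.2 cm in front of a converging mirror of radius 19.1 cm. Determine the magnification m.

m = -0.185

f = R/2 = 19.1/2 = 9.550 cm.
1/d_i = 1/f − 1/d_o = 1/(9.550) − 1/(61.2) = 0.08837, so d_i = 11.32 cm.
m = −d_i/d_o = −(11.32)/(61.2) = -0.185.
The image is real, inverted and reduced, in front of the mirror.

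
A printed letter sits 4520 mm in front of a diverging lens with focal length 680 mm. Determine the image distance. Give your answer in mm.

591 mm

For a diverging lens, f = -680 mm.
Thin-lens equation: 1/d_i = 1/f − 1/d_o = 1/(-680.0) − 1/(4520) = -0.001471 − 0.0002212 = -0.001692, so d_i = -591 mm.
The image is virtual, upright and reduced, on the same side as the object.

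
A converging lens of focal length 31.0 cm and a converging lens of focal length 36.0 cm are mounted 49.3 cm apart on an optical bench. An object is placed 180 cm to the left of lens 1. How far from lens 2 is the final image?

17.7 cm

Lens 1: 1/d_i1 = 1/f₁ − 1/d_o1 = 1/(31.0) − 1/(180) = 0.02670, so d_i1 = 37.45 cm.
The intermediate image is 37.45 cm to the right of lens 1, which is 49.3 − (37.45) = 11.85 cm to the left of lens 2, so d_o2 = +11.85 cm.
Lens 2: 1/d_i2 = 1/f₂ − 1/d_o2 = 1/(36.0) − 1/(11.85) = -0.05661, so d_i2 = -17.7 cm.
The final image is virtual, 17.7 cm to the left of lens 2 (overall magnification ≈ -0.31).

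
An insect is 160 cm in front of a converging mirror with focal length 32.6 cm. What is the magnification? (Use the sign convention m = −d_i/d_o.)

m = -0.256

1/d_i = 1/f − 1/d_o = 1/(32.60) − 1/(160) = 0.02442, so d_i = 40.94 cm.
m = −d_i/d_o = −(40.94)/(160) = -0.256.
The image is real, inverted and reduced, in front of the mirror.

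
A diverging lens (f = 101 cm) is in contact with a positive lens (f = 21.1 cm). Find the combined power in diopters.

P = +3.75 D

P₁ = 1/f₁ = 1/(-1.01 m) = -0.9901 D; P₂ = 1/f₂ = 1/(0.211 m) = +4.739 D.
For thin lenses in contact, P = P₁ + P₂ = (-0.9901) + (+4.739) = +3.75 D.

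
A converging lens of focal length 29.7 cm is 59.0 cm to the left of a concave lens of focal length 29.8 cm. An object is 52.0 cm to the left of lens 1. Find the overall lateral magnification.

m = -2.03

Lens 1: 1/d_i1 = 1/(29.7) − 1/(52.0) = 0.01444, so d_i1 = 69.26 cm; m₁ = −d_i1/d_o1 = -1.332.
d_o2 = 59.0 − (69.26) = -10.26 cm (virtual object).
f₂ = −29.8 cm (diverging).
Lens 2: 1/d_i2 = 1/(-29.8) − 1/(-10.26) = 0.06391, so d_i2 = 15.65 cm; m₂ = −d_i2/d_o2 = +1.525.
m = m₁·m₂ = (-1.332)(+1.525) = -2.03.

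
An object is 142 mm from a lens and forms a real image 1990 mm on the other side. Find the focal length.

Real image ⇒ d_i = +1990 mm.
1/f = 1/d_o + 1/d_i = 1/(142) + 1/(1990) = 0.007545, so f = 133 mm.
Since f is positive, the lens is converging.

f = 133 mm (converging)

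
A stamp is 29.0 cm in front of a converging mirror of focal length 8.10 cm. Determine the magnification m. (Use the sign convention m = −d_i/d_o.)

m = -0.388

1/d_i = 1/f − 1/d_o = 1/(8.100) − 1/(29.0) = 0.08897, so d_i = 11.24 cm.
m = −d_i/d_o = −(11.24)/(29.0) = -0.388.
The image is real, inverted and reduced, in front of the mirror.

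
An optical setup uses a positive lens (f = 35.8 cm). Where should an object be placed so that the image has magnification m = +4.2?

27.3 cm

m = −d_i/d_o ⇒ d_i = −m·d_o.
1/f = 1/d_o + 1/d_i = 1/d_o − 1/(m·d_o) = (1 − 1/m)/d_o, so d_o = f(1 − 1/m) = (35.80)(1 − 1/(+4.2)) = 27.3 cm.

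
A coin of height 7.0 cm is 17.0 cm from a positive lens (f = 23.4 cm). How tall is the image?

1/d_i = 1/f − 1/d_o = 1/(23.40) − 1/(17.0) = -0.01609, so d_i = -62.16 cm.
m = −d_i/d_o = +3.656.
|h_i| = |m|·h_o = 3.656 × 7.0 = 25.6 cm. The image is virtual, upright and enlarged, on the same side as the object.

25.6 cm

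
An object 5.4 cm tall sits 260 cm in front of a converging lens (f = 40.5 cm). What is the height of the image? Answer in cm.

1/d_i = 1/f − 1/d_o = 1/(40.50) − 1/(260) = 0.02085, so d_i = 47.97 cm.
m = −d_i/d_o = -0.1845.
|h_i| = |m|·h_o = 0.1845 × 5.4 = 0.996 cm. The image is real, inverted and reduced, on the far side of the lens.

0.996 cm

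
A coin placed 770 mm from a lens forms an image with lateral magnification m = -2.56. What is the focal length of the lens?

f = 554 mm (converging)

m = −d_i/d_o ⇒ d_i = −m·d_o = −(-2.56)·(770) = 1971 mm.
1/f = 1/d_o + 1/d_i = 1/(770) + 1/(1971) = 0.001806, so f = 554 mm.
Since f is positive, the lens is converging.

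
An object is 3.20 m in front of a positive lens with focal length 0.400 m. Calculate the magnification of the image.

1/d_i = 1/f − 1/d_o = 1/(0.4000) − 1/(3.20) = 2.188, so d_i = 0.4571 m.
m = −d_i/d_o = −(0.4571)/(3.20) = -0.143.
The image is real, inverted and reduced, on the far side of the lens.

m = -0.143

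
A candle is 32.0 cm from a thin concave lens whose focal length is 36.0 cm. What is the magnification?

m = +0.529

For a concave lens, f = -36.0 cm.
1/d_i = 1/f − 1/d_o = 1/(-36.00) − 1/(32.0) = -0.05903, so d_i = -16.94 cm.
m = −d_i/d_o = −(-16.94)/(32.0) = +0.529.
The image is virtual, upright and reduced, on the same side as the object.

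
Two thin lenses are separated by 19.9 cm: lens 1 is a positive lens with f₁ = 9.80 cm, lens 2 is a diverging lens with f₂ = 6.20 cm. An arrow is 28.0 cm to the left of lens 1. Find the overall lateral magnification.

Lens 1: 1/d_i1 = 1/(9.80) − 1/(28.0) = 0.06633, so d_i1 = 15.08 cm; m₁ = −d_i1/d_o1 = -0.5386.
d_o2 = 19.9 − (15.08) = 4.820 cm.
f₂ = −6.20 cm (diverging).
Lens 2: 1/d_i2 = 1/(-6.20) − 1/(4.820) = -0.3688, so d_i2 = -2.712 cm; m₂ = −d_i2/d_o2 = +0.5626.
m = m₁·m₂ = (-0.5386)(+0.5626) = -0.303.

m = -0.303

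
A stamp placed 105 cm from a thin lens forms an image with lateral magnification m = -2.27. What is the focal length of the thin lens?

f = 72.9 cm (converging)

m = −d_i/d_o ⇒ d_i = −m·d_o = −(-2.27)·(105) = 238.3 cm.
1/f = 1/d_o + 1/d_i = 1/(105) + 1/(238.3) = 0.01372, so f = 72.9 cm.
Since f is positive, the thin lens is converging.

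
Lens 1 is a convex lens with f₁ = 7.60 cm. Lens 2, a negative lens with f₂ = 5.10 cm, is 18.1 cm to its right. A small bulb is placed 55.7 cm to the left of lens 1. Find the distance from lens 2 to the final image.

Lens 1: 1/d_i1 = 1/f₁ − 1/d_o1 = 1/(7.60) − 1/(55.7) = 0.1136, so d_i1 = 8.801 cm.
The intermediate image is 8.801 cm to the right of lens 1, which is 18.1 − (8.801) = 9.299 cm to the left of lens 2, so d_o2 = +9.299 cm.
Lens 2 is diverging, so f₂ = −5.10 cm.
Lens 2: 1/d_i2 = 1/f₂ − 1/d_o2 = 1/(-5.10) − 1/(9.299) = -0.3036, so d_i2 = -3.29 cm.
The final image is virtual, 3.29 cm to the left of lens 2 (overall magnification ≈ -0.056).

3.29 cm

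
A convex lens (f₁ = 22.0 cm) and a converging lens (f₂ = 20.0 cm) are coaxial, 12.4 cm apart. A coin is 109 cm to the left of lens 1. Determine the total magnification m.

m = -0.144

Lens 1: 1/d_i1 = 1/(22.0) − 1/(109) = 0.03628, so d_i1 = 27.56 cm; m₁ = −d_i1/d_o1 = -0.2528.
d_o2 = 12.4 − (27.56) = -15.16 cm (virtual object).
Lens 2: 1/d_i2 = 1/(20.0) − 1/(-15.16) = 0.1160, so d_i2 = 8.623 cm; m₂ = −d_i2/d_o2 = +0.5688.
m = m₁·m₂ = (-0.2528)(+0.5688) = -0.144.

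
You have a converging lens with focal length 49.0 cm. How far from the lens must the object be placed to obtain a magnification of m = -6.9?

56.1 cm

m = −d_i/d_o ⇒ d_i = −m·d_o.
1/f = 1/d_o + 1/d_i = 1/d_o − 1/(m·d_o) = (1 − 1/m)/d_o, so d_o = f(1 − 1/m) = (49.00)(1 − 1/(-6.9)) = 56.1 cm.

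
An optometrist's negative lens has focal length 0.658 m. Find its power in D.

For a negative lens, f = −0.658 m.
P = 1/f = 1/(-0.658 m) = -1.52 D.

P = -1.52 D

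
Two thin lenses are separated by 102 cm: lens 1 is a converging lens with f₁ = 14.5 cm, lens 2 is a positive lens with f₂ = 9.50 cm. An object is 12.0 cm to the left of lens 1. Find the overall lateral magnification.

Lens 1: 1/d_i1 = 1/(14.5) − 1/(12.0) = -0.01437, so d_i1 = -69.60 cm; m₁ = −d_i1/d_o1 = +5.800.
d_o2 = 102 − (-69.60) = 171.6 cm.
Lens 2: 1/d_i2 = 1/(9.50) − 1/(171.6) = 0.09944, so d_i2 = 10.06 cm; m₂ = −d_i2/d_o2 = -0.05861.
m = m₁·m₂ = (+5.800)(-0.05861) = -0.340.

m = -0.340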